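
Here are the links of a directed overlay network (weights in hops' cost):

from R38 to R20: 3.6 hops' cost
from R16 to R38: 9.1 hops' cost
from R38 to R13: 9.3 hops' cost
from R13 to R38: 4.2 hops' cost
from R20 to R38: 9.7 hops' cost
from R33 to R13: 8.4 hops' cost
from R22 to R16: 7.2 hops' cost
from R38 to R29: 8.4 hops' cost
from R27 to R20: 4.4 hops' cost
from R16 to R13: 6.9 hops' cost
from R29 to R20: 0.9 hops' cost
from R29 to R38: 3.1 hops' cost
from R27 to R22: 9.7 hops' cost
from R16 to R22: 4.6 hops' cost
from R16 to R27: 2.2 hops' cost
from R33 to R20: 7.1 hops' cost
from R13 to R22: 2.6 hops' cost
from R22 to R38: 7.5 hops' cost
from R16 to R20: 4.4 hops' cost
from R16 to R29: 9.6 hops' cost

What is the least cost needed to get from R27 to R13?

23.4 hops' cost

Compare a few routes:
R27 - R20 - R38 - R13: 4.4+9.7+9.3 = 23.4
R27 - R22 - R16 - R13: 9.7+7.2+6.9 = 23.8
Cheapest is R27 - R20 - R38 - R13 at 23.4 hops' cost.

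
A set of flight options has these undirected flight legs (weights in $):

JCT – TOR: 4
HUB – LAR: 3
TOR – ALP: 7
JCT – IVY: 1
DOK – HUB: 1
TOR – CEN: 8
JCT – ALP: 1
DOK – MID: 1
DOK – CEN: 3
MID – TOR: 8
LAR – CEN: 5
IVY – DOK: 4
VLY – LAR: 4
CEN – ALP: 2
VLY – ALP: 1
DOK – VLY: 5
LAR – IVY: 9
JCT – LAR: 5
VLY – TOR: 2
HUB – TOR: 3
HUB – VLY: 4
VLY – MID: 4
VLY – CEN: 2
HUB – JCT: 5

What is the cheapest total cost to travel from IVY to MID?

Shortest distances from IVY:
IVY: 0
JCT: 1  (via IVY)
ALP: 2  (via JCT)
VLY: 3  (via ALP)
DOK: 4  (via IVY)
CEN: 4  (via ALP)
HUB: 5  (via DOK)
TOR: 5  (via JCT)
MID: 5  (via DOK)
Shortest route: IVY → DOK → MID = $5.

$5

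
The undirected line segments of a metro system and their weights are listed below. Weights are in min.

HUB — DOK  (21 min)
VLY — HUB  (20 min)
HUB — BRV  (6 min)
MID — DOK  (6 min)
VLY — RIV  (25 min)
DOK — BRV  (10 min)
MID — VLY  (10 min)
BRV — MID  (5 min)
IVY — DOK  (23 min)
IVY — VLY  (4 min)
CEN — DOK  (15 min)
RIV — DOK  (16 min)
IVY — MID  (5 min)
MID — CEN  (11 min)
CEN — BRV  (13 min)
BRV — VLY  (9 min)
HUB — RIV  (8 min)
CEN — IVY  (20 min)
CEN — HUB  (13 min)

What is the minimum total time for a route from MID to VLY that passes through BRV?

14 min

Best MID to BRV: MID–BRV costing 5
Shortest BRV→VLY: BRV–VLY = 9
Total via BRV: 5 + 9 = 14 min.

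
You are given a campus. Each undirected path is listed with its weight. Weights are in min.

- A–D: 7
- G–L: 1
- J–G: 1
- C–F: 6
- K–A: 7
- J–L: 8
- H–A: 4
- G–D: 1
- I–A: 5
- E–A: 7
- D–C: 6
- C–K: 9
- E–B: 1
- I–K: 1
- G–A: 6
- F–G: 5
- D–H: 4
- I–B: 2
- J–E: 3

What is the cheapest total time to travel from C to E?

Running Dijkstra from C:
C: 0
D: 6  (via C)
F: 6  (via C)
G: 7  (via D)
J: 8  (via G)
L: 8  (via G)
K: 9  (via C)
H: 10  (via D)
I: 10  (via K)
E: 11  (via J)
Shortest route: C–D–G–J–E = 11 min.

11 min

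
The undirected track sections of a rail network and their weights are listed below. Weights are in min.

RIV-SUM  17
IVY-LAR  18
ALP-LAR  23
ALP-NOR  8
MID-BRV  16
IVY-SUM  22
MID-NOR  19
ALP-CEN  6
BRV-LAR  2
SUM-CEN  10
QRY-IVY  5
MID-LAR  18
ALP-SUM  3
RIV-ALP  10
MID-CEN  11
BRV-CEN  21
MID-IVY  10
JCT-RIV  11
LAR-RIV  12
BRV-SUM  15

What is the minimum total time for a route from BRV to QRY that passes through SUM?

42 min

Best BRV to SUM: BRV–SUM costing 15
Best SUM to QRY: SUM–IVY–QRY costing 27
Total via SUM: 15 + 27 = 42 min.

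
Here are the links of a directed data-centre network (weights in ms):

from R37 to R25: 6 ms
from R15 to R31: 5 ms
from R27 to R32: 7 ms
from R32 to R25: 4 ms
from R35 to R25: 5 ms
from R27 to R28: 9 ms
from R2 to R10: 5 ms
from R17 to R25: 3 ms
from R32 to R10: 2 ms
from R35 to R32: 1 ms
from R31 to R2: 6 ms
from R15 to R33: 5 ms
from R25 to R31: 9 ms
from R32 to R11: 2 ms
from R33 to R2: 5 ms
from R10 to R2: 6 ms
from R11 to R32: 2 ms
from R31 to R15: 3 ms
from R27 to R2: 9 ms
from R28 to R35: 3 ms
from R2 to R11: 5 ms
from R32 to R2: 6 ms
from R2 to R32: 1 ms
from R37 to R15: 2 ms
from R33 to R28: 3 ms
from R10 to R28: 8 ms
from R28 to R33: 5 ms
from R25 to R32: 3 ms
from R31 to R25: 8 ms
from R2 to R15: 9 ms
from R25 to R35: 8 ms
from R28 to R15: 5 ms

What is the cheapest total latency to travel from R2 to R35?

13 ms

Enumerating some paths:
R2 - R32 - R10 - R28 - R35: 1+2+8+3 = 14
R2 - R10 - R28 - R35: 5+8+3 = 16
R2 - R11 - R32 - R25 - R35: 5+2+4+8 = 19
R2 - R32 - R25 - R35: 1+4+8 = 13
Cheapest is R2 - R32 - R25 - R35 at 13 ms.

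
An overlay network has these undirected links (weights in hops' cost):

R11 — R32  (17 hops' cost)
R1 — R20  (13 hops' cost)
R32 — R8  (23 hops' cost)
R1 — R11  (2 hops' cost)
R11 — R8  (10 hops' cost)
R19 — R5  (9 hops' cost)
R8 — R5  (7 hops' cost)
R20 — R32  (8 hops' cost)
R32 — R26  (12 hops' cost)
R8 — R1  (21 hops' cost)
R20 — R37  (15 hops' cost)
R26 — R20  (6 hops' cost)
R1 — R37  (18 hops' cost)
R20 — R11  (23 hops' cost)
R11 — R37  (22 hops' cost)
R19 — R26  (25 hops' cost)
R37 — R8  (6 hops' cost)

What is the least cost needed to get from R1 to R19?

Settle nodes by increasing distance from R1:
R1: 0
R11: 2  (via R1)
R8: 12  (via R11)
R20: 13  (via R1)
R37: 18  (via R1)
R26: 19  (via R20)
R5: 19  (via R8)
R32: 19  (via R11)
R19: 28  (via R5)
Shortest route: R1 → R11 → R8 → R5 → R19 = 28 hops' cost.

28 hops' cost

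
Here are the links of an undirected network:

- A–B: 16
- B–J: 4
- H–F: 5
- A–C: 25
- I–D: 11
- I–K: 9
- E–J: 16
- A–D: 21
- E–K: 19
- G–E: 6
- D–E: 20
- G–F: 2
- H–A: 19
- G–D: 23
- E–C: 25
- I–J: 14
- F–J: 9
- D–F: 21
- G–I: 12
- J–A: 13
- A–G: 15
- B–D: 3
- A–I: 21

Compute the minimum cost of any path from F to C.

33

Enumerating some paths:
F–G–A–C: 2+15+25 = 42
F–G–E–C: 2+6+25 = 33
Cheapest is F–G–E–C at 33.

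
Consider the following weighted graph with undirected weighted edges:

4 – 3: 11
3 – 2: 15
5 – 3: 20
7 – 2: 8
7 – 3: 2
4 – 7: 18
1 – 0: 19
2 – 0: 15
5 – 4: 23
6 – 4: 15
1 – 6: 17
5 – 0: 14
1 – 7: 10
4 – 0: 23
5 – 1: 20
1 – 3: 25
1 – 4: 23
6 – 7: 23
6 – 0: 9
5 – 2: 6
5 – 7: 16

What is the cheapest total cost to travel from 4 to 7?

Settle nodes by increasing distance from 4:
4: 0
3: 11  (via 4)
7: 13  (via 3)
Shortest route: 4–3–7 = 13.

13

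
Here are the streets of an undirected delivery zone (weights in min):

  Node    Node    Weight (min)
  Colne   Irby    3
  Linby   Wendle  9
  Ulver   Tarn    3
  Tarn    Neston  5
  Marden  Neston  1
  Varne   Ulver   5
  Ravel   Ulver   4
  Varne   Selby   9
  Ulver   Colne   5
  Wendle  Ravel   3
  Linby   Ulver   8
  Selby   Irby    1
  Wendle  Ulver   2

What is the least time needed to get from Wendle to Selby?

11 min

Compare a few routes:
Wendle - Ulver - Colne - Irby - Selby: 2+5+3+1 = 11
Wendle - Ravel - Ulver - Colne - Irby - Selby: 3+4+5+3+1 = 16
Cheapest is Wendle - Ulver - Colne - Irby - Selby at 11 min.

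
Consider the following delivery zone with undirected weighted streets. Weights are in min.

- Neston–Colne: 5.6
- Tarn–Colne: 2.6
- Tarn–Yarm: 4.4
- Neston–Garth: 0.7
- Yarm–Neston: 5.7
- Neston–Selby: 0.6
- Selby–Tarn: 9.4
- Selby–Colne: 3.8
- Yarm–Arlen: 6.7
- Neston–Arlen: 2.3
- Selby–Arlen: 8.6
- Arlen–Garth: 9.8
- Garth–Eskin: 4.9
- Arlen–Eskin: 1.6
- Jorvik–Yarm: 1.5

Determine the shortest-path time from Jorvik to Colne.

8.5 min

Running Dijkstra from Jorvik:
Jorvik: 0
Yarm: 1.5  (via Jorvik)
Tarn: 5.9  (via Yarm)
Neston: 7.2  (via Yarm)
Selby: 7.8  (via Neston)
Garth: 7.9  (via Neston)
Arlen: 8.2  (via Yarm)
Colne: 8.5  (via Tarn)
Shortest route: Jorvik → Yarm → Tarn → Colne = 8.5 min.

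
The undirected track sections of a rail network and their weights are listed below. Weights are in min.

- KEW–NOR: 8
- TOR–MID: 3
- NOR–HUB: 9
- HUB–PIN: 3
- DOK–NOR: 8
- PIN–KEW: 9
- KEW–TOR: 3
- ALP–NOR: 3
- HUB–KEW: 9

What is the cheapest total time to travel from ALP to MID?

Running Dijkstra from ALP:
ALP: 0
NOR: 3  (via ALP)
KEW: 11  (via NOR)
DOK: 11  (via NOR)
HUB: 12  (via NOR)
TOR: 14  (via KEW)
PIN: 15  (via HUB)
MID: 17  (via TOR)
Shortest route: ALP → NOR → KEW → TOR → MID = 17 min.

17 min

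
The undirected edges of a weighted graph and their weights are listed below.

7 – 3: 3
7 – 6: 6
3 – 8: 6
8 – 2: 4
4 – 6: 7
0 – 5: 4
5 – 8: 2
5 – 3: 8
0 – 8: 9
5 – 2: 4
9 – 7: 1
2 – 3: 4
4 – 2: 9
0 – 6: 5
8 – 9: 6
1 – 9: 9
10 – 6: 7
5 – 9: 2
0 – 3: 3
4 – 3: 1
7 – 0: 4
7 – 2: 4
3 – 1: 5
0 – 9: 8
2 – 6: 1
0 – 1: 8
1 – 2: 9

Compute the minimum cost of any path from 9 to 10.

Compare a few routes:
9–5–8–2–6–10: 2+2+4+1+7 = 16
9–5–2–6–10: 2+4+1+7 = 14
9–7–2–6–10: 1+4+1+7 = 13
9–7–6–10: 1+6+7 = 14
Cheapest is 9–7–2–6–10 at 13.

13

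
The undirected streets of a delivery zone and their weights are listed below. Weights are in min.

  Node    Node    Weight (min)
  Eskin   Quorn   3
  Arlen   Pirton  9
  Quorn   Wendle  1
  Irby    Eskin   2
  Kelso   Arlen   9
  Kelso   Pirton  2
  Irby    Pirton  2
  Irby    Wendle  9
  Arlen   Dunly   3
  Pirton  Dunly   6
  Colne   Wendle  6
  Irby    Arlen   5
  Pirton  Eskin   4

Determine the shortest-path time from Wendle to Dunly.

Settle nodes by increasing distance from Wendle:
Wendle: 0
Quorn: 1  (via Wendle)
Eskin: 4  (via Quorn)
Colne: 6  (via Wendle)
Irby: 6  (via Eskin)
Pirton: 8  (via Eskin)
Kelso: 10  (via Pirton)
Arlen: 11  (via Irby)
Dunly: 14  (via Pirton)
Shortest route: Wendle → Quorn → Eskin → Pirton → Dunly = 14 min.

14 min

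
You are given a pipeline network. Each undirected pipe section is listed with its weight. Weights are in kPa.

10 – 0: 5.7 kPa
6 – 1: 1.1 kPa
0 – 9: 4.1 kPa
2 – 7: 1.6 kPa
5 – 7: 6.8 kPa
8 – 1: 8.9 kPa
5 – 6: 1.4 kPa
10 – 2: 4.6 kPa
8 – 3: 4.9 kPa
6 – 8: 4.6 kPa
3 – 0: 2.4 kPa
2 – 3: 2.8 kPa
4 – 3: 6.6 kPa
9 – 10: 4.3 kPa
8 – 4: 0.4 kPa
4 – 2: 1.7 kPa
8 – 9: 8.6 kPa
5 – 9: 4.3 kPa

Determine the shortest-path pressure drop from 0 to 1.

Candidate routes:
0–9–5–6–1: 4.1+4.3+1.4+1.1 = 10.9
0–3–4–8–6–1: 2.4+6.6+0.4+4.6+1.1 = 15.1
0–3–8–6–1: 2.4+4.9+4.6+1.1 = 13
0–3–2–4–8–6–1: 2.4+2.8+1.7+0.4+4.6+1.1 = 13
Cheapest is 0–9–5–6–1 at 10.9 kPa.

10.9 kPa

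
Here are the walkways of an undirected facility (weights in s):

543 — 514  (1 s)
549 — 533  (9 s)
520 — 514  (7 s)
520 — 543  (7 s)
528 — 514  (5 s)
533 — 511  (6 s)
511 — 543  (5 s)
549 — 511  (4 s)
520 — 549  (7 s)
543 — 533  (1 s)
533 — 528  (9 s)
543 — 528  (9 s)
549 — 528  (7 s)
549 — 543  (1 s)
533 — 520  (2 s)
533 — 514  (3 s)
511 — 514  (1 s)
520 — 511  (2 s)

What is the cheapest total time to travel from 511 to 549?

3 s

Running Dijkstra from 511:
511: 0
514: 1  (via 511)
520: 2  (via 511)
543: 2  (via 514)
549: 3  (via 543)
Shortest route: 511 → 514 → 543 → 549 = 3 s.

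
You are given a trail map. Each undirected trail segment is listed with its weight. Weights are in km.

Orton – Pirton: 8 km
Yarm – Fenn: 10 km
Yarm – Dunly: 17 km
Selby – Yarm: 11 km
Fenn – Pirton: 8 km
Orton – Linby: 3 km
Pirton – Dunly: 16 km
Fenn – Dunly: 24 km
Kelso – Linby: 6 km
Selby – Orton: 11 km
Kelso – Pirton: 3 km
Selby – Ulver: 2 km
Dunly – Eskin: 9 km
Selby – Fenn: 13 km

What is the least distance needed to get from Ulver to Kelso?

Settle nodes by increasing distance from Ulver:
Ulver: 0
Selby: 2  (via Ulver)
Orton: 13  (via Selby)
Yarm: 13  (via Selby)
Fenn: 15  (via Selby)
Linby: 16  (via Orton)
Pirton: 21  (via Orton)
Kelso: 22  (via Linby)
Shortest route: Ulver–Selby–Orton–Linby–Kelso = 22 km.

22 km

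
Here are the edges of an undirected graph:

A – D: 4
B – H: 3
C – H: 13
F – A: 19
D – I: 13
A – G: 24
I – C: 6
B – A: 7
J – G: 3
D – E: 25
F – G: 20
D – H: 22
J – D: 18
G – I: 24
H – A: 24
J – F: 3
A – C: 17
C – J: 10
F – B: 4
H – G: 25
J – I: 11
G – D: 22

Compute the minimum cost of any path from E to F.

40

Shortest distances from E:
E: 0
D: 25  (via E)
A: 29  (via D)
B: 36  (via A)
I: 38  (via D)
H: 39  (via B)
F: 40  (via B)
Shortest route: E–D–A–B–F = 40.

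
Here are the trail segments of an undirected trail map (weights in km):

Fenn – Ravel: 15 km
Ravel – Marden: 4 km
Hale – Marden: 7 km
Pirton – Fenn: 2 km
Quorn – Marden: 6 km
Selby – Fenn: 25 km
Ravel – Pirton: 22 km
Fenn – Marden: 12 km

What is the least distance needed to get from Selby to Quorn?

Shortest distances from Selby:
Selby: 0
Fenn: 25  (via Selby)
Pirton: 27  (via Fenn)
Marden: 37  (via Fenn)
Ravel: 40  (via Fenn)
Quorn: 43  (via Marden)
Shortest route: Selby–Fenn–Marden–Quorn = 43 km.

43 km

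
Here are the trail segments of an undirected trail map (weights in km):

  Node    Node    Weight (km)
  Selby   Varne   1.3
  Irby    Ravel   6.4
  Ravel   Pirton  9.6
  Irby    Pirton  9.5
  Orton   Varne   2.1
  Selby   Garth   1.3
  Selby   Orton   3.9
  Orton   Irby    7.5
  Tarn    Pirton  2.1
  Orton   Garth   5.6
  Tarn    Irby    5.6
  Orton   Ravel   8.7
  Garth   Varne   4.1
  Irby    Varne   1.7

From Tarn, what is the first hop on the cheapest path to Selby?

Candidate routes:
Tarn → Irby → Varne → Selby: 5.6+1.7+1.3 = 8.6
Tarn → Irby → Varne → Garth → Selby: 5.6+1.7+4.1+1.3 = 12.7
Tarn → Irby → Varne → Orton → Selby: 5.6+1.7+2.1+3.9 = 13.3
Cheapest is Tarn → Irby → Varne → Selby at 8.6 km.
So from Tarn the first move is to Irby.

Irby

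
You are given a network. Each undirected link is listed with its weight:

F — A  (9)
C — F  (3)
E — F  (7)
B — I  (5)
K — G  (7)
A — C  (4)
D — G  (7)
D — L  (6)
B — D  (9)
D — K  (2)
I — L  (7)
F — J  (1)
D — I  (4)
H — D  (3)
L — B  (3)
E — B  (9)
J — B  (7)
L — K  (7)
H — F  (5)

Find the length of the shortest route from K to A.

Candidate routes:
K - D - H - F - C - A: 2+3+5+3+4 = 17
K - D - L - B - J - F - C - A: 2+6+3+7+1+3+4 = 26
K - L - B - J - F - C - A: 7+3+7+1+3+4 = 25
K - D - H - F - A: 2+3+5+9 = 19
Cheapest is K - D - H - F - C - A at 17.

17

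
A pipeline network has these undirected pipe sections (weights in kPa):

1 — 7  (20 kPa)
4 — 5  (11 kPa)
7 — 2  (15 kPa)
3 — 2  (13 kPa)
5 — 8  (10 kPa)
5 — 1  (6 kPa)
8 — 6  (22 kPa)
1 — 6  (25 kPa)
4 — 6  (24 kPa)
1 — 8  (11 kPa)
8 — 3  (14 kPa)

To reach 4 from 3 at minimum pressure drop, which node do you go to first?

Candidate routes:
3 → 8 → 1 → 5 → 4: 14+11+6+11 = 42
3 → 8 → 6 → 4: 14+22+24 = 60
3 → 2 → 7 → 1 → 5 → 4: 13+15+20+6+11 = 65
3 → 8 → 5 → 4: 14+10+11 = 35
The minimum is 35 kPa via 3 → 8 → 5 → 4.
So from 3 the first move is to 8.

8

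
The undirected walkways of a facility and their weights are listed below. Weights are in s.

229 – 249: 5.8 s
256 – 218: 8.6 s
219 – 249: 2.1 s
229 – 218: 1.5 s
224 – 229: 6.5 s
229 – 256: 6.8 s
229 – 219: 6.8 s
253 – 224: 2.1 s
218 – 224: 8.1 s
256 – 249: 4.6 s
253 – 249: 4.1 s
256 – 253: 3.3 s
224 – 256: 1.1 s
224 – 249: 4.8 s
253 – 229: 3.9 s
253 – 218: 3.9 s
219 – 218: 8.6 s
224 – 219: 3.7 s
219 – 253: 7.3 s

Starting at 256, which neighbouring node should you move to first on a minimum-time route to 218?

Compare a few routes:
256 - 253 - 218: 3.3+3.9 = 7.2
256 - 224 - 253 - 218: 1.1+2.1+3.9 = 7.1
The minimum is 7.1 s via 256 - 224 - 253 - 218.
So from 256 the first move is to 224.

224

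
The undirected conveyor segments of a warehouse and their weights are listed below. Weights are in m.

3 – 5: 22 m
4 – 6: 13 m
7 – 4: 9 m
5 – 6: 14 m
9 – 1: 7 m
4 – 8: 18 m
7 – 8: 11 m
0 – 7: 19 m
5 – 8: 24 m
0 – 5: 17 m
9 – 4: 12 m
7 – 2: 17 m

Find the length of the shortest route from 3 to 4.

49 m

Running Dijkstra from 3:
3: 0
5: 22  (via 3)
6: 36  (via 5)
0: 39  (via 5)
8: 46  (via 5)
4: 49  (via 6)
Shortest route: 3 → 5 → 6 → 4 = 49 m.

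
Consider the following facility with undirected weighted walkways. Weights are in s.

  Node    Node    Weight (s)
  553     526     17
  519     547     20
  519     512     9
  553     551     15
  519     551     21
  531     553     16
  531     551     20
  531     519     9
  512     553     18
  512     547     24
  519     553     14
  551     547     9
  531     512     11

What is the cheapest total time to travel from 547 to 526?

Compare a few routes:
547–512–553–526: 24+18+17 = 59
547–551–553–526: 9+15+17 = 41
547–519–553–526: 20+14+17 = 51
Cheapest is 547–551–553–526 at 41 s.

41 s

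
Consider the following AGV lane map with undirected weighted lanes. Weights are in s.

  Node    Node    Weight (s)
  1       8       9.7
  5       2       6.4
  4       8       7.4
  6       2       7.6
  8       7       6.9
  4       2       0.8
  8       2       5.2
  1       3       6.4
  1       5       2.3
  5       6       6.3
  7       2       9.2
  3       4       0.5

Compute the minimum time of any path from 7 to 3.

Candidate routes:
7–2–4–3: 9.2+0.8+0.5 = 10.5
7–8–2–4–3: 6.9+5.2+0.8+0.5 = 13.4
The minimum is 10.5 s via 7–2–4–3.

10.5 s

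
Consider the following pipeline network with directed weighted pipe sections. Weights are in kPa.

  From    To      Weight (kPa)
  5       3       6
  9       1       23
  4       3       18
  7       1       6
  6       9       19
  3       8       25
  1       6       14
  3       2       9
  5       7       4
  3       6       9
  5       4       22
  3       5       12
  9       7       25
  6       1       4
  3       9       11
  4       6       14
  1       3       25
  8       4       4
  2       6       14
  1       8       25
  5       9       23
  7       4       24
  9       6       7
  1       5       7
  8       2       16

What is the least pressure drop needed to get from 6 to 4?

Running Dijkstra from 6:
6: 0
1: 4  (via 6)
5: 11  (via 1)
7: 15  (via 5)
3: 17  (via 5)
9: 19  (via 6)
2: 26  (via 3)
8: 29  (via 1)
4: 33  (via 5)
Shortest route: 6–1–5–4 = 33 kPa.

33 kPa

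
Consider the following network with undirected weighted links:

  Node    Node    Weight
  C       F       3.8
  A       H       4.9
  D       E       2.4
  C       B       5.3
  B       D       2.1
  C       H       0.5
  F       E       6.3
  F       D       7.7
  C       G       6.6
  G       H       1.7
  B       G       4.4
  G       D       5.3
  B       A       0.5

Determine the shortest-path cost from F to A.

9.2

Enumerating some paths:
F - C - B - A: 3.8+5.3+0.5 = 9.6
F - C - H - G - B - A: 3.8+0.5+1.7+4.4+0.5 = 10.9
F - D - B - A: 7.7+2.1+0.5 = 10.3
F - C - H - A: 3.8+0.5+4.9 = 9.2
The minimum is 9.2 via F - C - H - A.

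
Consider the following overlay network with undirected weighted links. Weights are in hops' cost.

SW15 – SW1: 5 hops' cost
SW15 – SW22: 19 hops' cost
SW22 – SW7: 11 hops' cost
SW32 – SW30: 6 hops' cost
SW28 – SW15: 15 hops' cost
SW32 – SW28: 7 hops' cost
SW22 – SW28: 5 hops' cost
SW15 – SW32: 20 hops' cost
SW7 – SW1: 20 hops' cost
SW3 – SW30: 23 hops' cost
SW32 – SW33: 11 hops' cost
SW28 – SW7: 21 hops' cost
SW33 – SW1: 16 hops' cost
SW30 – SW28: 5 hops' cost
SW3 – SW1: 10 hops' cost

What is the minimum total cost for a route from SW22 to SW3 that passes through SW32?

41 hops' cost

Shortest SW22→SW32: SW22–SW28–SW32 = 12
Best SW32 to SW3: SW32–SW30–SW3 costing 29
Total via SW32: 12 + 29 = 41 hops' cost.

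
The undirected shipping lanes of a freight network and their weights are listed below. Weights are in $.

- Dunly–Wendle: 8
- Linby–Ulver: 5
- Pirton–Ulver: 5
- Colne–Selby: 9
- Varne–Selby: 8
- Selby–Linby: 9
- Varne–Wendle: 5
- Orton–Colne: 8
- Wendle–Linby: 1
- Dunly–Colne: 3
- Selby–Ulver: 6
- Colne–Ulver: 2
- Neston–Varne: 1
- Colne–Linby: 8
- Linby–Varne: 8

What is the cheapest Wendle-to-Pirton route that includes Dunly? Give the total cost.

Shortest Wendle→Dunly: Wendle → Dunly = 8
Best Dunly to Pirton: Dunly → Colne → Ulver → Pirton costing 10
Total via Dunly: 8 + 10 = $18.

$18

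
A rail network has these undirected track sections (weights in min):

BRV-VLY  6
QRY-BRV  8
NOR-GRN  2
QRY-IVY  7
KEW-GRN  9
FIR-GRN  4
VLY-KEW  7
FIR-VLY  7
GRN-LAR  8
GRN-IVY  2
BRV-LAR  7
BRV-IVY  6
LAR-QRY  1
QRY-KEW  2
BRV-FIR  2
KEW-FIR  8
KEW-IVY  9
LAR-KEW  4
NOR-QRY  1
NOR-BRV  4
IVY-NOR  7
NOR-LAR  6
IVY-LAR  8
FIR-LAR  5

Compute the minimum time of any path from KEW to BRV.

Running Dijkstra from KEW:
KEW: 0
QRY: 2  (via KEW)
NOR: 3  (via QRY)
LAR: 3  (via QRY)
GRN: 5  (via NOR)
BRV: 7  (via NOR)
Shortest route: KEW → QRY → NOR → BRV = 7 min.

7 min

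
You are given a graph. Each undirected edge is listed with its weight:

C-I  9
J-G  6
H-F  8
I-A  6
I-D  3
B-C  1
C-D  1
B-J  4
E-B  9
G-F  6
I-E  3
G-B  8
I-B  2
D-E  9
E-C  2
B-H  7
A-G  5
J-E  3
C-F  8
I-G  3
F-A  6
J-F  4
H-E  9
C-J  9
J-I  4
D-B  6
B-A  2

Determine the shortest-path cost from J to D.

6

Running Dijkstra from J:
J: 0
E: 3  (via J)
B: 4  (via J)
F: 4  (via J)
I: 4  (via J)
C: 5  (via E)
A: 6  (via B)
D: 6  (via C)
Shortest route: J–E–C–D = 6.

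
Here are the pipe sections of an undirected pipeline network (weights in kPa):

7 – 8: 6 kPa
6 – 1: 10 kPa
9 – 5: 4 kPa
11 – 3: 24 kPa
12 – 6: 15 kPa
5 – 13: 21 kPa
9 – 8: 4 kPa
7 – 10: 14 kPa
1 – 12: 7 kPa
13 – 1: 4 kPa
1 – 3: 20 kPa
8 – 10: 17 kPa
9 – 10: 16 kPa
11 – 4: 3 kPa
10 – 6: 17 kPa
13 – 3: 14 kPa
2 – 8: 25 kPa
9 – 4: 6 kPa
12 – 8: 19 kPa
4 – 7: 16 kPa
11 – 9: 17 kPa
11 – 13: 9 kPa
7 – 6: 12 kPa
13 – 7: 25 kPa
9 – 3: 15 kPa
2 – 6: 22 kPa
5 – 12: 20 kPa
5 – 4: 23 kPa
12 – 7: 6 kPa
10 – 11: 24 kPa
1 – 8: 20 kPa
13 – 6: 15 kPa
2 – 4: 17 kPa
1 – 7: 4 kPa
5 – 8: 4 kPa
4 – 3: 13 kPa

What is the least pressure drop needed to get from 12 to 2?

37 kPa

Running Dijkstra from 12:
12: 0
7: 6  (via 12)
1: 7  (via 12)
13: 11  (via 1)
8: 12  (via 7)
6: 15  (via 12)
5: 16  (via 8)
9: 16  (via 8)
10: 20  (via 7)
11: 20  (via 13)
4: 22  (via 7)
3: 25  (via 13)
2: 37  (via 8)
Shortest route: 12 → 7 → 8 → 2 = 37 kPa.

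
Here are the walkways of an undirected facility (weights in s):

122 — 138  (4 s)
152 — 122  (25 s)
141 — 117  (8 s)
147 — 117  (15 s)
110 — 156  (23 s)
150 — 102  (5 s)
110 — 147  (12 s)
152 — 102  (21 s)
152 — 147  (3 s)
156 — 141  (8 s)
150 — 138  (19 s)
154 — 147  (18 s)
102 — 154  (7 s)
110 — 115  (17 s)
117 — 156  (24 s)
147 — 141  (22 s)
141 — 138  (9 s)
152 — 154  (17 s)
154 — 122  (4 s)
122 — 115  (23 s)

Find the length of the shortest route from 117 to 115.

Compare a few routes:
117 - 141 - 138 - 122 - 115: 8+9+4+23 = 44
117 - 147 - 154 - 122 - 115: 15+18+4+23 = 60
117 - 141 - 147 - 110 - 115: 8+22+12+17 = 59
117 - 141 - 156 - 110 - 115: 8+8+23+17 = 56
The minimum is 44 s via 117 - 141 - 138 - 122 - 115.

44 s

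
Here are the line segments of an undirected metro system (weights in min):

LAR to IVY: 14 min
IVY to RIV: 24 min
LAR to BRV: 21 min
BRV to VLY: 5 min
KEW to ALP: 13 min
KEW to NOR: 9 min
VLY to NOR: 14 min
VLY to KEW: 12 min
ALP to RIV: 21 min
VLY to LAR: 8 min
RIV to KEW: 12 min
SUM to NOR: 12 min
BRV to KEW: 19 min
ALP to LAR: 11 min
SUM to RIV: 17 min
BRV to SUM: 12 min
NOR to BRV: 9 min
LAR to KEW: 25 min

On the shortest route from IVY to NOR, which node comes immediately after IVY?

LAR

Enumerating some paths:
IVY–LAR–VLY–NOR: 14+8+14 = 36
IVY–LAR–VLY–KEW–NOR: 14+8+12+9 = 43
IVY–LAR–BRV–NOR: 14+21+9 = 44
Cheapest is IVY–LAR–VLY–NOR at 36 min.
So from IVY the first move is to LAR.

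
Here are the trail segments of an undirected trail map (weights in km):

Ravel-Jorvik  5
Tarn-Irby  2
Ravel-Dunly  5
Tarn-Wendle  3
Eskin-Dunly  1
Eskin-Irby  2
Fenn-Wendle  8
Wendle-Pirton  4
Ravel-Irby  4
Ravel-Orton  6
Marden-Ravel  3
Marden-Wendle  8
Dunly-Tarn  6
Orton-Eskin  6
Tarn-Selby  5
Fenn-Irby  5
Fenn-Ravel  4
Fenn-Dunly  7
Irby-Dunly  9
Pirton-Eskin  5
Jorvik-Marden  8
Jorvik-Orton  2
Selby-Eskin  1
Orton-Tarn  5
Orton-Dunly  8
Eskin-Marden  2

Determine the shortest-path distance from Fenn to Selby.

Compare a few routes:
Fenn–Dunly–Eskin–Selby: 7+1+1 = 9
Fenn–Irby–Eskin–Selby: 5+2+1 = 8
Cheapest is Fenn–Irby–Eskin–Selby at 8 km.

8 km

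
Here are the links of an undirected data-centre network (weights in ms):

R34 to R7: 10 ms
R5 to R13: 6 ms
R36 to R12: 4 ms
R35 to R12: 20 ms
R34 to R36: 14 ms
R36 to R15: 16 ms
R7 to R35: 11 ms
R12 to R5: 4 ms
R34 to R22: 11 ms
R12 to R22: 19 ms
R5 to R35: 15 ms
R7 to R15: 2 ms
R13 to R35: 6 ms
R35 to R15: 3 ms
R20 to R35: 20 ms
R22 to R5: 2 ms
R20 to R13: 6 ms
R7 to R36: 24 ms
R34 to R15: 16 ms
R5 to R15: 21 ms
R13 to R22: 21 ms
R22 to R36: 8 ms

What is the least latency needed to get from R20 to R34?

Settle nodes by increasing distance from R20:
R20: 0
R13: 6  (via R20)
R5: 12  (via R13)
R35: 12  (via R13)
R22: 14  (via R5)
R15: 15  (via R35)
R12: 16  (via R5)
R7: 17  (via R15)
R36: 20  (via R12)
R34: 25  (via R22)
Shortest route: R20 → R13 → R5 → R22 → R34 = 25 ms.

25 ms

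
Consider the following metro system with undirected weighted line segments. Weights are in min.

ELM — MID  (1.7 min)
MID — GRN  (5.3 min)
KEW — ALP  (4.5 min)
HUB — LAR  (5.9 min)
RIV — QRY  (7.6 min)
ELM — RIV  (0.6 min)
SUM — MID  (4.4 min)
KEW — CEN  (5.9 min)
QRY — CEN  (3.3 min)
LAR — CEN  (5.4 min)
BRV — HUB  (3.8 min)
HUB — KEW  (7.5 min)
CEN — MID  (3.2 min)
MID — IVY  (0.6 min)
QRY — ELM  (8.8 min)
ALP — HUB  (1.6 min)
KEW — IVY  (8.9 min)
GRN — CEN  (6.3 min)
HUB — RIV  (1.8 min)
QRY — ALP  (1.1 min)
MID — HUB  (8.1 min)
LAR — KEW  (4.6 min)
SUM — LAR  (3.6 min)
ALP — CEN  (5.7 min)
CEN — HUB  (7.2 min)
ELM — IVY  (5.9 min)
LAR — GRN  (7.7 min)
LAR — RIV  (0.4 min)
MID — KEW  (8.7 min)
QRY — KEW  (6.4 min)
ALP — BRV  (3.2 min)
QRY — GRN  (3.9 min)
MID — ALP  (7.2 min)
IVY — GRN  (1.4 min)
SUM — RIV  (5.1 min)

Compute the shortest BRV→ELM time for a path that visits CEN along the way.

12.5 min

Shortest BRV→CEN: BRV → ALP → QRY → CEN = 7.6
Shortest CEN→ELM: CEN → MID → ELM = 4.9
Total via CEN: 7.6 + 4.9 = 12.5 min.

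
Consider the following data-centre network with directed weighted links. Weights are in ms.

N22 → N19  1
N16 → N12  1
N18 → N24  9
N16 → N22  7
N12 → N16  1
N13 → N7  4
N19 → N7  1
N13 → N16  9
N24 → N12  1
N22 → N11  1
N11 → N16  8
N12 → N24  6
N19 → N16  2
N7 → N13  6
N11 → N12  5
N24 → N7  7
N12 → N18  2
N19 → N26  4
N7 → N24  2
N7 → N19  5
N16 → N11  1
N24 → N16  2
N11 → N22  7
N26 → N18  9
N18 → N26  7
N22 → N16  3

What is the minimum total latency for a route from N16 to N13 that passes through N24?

20 ms

Shortest N16→N24: N16–N12–N24 = 7
Shortest N24→N13: N24–N7–N13 = 13
Total via N24: 7 + 13 = 20 ms.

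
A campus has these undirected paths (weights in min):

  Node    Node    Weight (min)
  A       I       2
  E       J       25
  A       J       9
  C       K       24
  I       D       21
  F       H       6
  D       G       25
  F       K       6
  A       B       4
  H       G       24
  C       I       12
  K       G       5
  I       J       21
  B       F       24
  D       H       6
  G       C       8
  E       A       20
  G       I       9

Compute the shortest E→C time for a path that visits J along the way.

48 min

Shortest E→J: E–J = 25
Best J to C: J–A–I–C costing 23
Total via J: 25 + 23 = 48 min.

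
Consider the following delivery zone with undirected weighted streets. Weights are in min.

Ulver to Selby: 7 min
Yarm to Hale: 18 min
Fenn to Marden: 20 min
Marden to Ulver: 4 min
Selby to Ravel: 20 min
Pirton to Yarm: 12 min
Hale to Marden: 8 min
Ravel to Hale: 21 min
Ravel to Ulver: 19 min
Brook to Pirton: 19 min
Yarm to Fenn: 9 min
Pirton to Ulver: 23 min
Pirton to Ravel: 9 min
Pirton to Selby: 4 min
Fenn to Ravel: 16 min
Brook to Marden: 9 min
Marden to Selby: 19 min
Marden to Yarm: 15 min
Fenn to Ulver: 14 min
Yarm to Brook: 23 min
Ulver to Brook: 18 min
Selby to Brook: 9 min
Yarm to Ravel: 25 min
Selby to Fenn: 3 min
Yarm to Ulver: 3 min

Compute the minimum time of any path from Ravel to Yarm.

Running Dijkstra from Ravel:
Ravel: 0
Pirton: 9  (via Ravel)
Selby: 13  (via Pirton)
Fenn: 16  (via Ravel)
Ulver: 19  (via Ravel)
Hale: 21  (via Ravel)
Yarm: 21  (via Pirton)
Shortest route: Ravel–Pirton–Yarm = 21 min.

21 min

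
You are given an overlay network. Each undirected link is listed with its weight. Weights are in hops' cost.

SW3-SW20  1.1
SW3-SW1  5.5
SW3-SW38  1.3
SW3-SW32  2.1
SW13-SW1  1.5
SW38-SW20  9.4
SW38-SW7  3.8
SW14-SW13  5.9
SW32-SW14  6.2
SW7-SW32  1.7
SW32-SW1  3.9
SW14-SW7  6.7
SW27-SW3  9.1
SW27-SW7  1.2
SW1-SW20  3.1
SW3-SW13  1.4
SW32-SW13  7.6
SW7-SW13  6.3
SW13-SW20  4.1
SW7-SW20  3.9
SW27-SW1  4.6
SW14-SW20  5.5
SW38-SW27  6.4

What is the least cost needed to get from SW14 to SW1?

Shortest distances from SW14:
SW14: 0
SW20: 5.5  (via SW14)
SW13: 5.9  (via SW14)
SW32: 6.2  (via SW14)
SW3: 6.6  (via SW20)
SW7: 6.7  (via SW14)
SW1: 7.4  (via SW13)
Shortest route: SW14–SW13–SW1 = 7.4 hops' cost.

7.4 hops' cost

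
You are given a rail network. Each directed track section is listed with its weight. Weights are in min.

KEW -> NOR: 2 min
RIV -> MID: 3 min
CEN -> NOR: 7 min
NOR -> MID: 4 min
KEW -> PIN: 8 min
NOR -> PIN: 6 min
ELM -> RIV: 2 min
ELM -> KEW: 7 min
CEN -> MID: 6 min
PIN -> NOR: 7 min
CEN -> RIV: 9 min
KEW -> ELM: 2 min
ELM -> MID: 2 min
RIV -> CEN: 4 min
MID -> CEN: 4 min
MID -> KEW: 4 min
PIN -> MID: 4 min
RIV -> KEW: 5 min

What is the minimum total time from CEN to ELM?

12 min

Settle nodes by increasing distance from CEN:
CEN: 0
MID: 6  (via CEN)
NOR: 7  (via CEN)
RIV: 9  (via CEN)
KEW: 10  (via MID)
ELM: 12  (via KEW)
Shortest route: CEN → MID → KEW → ELM = 12 min.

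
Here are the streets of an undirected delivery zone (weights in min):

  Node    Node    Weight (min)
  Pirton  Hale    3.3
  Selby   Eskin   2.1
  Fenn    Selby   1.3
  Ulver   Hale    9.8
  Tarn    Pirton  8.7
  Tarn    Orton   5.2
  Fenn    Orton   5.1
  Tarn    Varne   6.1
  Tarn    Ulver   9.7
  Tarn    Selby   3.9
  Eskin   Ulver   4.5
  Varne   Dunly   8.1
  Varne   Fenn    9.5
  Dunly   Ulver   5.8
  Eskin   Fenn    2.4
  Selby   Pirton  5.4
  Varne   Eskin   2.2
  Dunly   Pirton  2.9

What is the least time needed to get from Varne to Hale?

Running Dijkstra from Varne:
Varne: 0
Eskin: 2.2  (via Varne)
Selby: 4.3  (via Eskin)
Fenn: 4.6  (via Eskin)
Tarn: 6.1  (via Varne)
Ulver: 6.7  (via Eskin)
Dunly: 8.1  (via Varne)
Pirton: 9.7  (via Selby)
Orton: 9.7  (via Fenn)
Hale: 13  (via Pirton)
Shortest route: Varne → Eskin → Selby → Pirton → Hale = 13 min.

13 min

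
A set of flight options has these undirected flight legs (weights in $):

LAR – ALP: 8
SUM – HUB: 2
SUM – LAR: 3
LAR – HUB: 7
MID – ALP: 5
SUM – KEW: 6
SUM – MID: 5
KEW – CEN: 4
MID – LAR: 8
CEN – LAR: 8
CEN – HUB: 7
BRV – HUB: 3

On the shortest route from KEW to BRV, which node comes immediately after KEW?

SUM

Candidate routes:
KEW–SUM–HUB–BRV: 6+2+3 = 11
KEW–CEN–HUB–BRV: 4+7+3 = 14
KEW–SUM–LAR–HUB–BRV: 6+3+7+3 = 19
Cheapest is KEW–SUM–HUB–BRV at $11.
So from KEW the first move is to SUM.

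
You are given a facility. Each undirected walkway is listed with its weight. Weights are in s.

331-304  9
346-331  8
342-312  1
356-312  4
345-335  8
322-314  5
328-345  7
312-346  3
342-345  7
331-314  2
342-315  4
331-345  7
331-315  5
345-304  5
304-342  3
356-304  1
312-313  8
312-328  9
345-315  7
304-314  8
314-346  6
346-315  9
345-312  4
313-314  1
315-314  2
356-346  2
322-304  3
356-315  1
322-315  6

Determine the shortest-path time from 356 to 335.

14 s

Compare a few routes:
356 → 304 → 345 → 335: 1+5+8 = 14
356 → 346 → 312 → 345 → 335: 2+3+4+8 = 17
356 → 312 → 345 → 335: 4+4+8 = 16
356 → 315 → 345 → 335: 1+7+8 = 16
Cheapest is 356 → 304 → 345 → 335 at 14 s.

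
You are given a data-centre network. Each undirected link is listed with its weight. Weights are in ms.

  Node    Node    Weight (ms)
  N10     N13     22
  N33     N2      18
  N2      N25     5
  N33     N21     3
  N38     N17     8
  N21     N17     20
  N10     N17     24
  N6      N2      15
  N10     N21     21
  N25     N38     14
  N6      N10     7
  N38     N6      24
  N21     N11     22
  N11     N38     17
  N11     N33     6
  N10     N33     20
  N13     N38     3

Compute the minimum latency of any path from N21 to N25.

Enumerating some paths:
N21 - N17 - N38 - N25: 20+8+14 = 42
N21 - N33 - N11 - N38 - N25: 3+6+17+14 = 40
N21 - N33 - N2 - N25: 3+18+5 = 26
Cheapest is N21 - N33 - N2 - N25 at 26 ms.

26 ms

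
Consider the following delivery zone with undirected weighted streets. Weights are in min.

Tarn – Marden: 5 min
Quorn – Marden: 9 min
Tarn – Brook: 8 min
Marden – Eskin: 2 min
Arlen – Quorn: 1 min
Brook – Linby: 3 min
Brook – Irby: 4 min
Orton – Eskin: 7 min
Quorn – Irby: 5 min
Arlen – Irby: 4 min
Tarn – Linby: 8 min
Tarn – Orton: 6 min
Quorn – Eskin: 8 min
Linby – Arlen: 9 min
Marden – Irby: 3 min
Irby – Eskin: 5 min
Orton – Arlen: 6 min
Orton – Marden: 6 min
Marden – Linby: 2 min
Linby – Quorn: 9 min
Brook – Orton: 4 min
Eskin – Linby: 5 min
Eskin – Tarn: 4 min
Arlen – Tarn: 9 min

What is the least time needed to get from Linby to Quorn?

9 min

Running Dijkstra from Linby:
Linby: 0
Marden: 2  (via Linby)
Brook: 3  (via Linby)
Eskin: 4  (via Marden)
Irby: 5  (via Marden)
Orton: 7  (via Brook)
Tarn: 7  (via Marden)
Quorn: 9  (via Linby)
Shortest route: Linby → Quorn = 9 min.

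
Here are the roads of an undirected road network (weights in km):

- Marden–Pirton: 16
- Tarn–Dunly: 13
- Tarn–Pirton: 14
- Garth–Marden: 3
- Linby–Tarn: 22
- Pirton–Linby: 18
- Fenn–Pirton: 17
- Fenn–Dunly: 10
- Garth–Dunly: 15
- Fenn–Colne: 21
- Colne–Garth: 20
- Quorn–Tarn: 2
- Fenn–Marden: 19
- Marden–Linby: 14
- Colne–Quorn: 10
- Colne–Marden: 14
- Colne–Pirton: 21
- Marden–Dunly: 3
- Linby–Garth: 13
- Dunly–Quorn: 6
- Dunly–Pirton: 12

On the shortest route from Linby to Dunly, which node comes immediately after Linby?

Enumerating some paths:
Linby - Marden - Dunly: 14+3 = 17
Linby - Garth - Marden - Dunly: 13+3+3 = 19
The minimum is 17 km via Linby - Marden - Dunly.
So from Linby the first move is to Marden.

Marden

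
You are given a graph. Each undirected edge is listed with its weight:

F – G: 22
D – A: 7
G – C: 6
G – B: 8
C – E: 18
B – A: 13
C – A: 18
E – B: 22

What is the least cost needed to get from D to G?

28

Candidate routes:
D - A - B - G: 7+13+8 = 28
D - A - B - E - C - G: 7+13+22+18+6 = 66
D - A - C - G: 7+18+6 = 31
Cheapest is D - A - B - G at 28.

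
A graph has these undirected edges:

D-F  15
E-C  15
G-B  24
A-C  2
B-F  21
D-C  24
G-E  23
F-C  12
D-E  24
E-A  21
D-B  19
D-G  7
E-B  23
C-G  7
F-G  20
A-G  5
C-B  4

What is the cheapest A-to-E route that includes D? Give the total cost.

Shortest A→D: A–G–D = 12
Best D to E: D–E costing 24
Total via D: 12 + 24 = 36.

36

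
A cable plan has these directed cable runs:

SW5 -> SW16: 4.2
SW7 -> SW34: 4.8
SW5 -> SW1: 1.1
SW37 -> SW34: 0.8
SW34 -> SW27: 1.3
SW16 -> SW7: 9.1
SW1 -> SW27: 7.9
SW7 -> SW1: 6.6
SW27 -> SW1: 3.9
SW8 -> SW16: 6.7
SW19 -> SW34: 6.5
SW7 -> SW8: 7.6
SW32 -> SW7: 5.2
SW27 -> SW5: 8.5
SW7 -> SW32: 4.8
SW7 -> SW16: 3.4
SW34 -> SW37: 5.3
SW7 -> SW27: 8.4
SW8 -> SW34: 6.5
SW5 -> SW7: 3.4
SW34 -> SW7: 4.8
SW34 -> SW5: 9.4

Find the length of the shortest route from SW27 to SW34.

Compare a few routes:
SW27 - SW5 - SW7 - SW34: 8.5+3.4+4.8 = 16.7
SW27 - SW5 - SW7 - SW8 - SW34: 8.5+3.4+7.6+6.5 = 26
The minimum is 16.7 via SW27 - SW5 - SW7 - SW34.

16.7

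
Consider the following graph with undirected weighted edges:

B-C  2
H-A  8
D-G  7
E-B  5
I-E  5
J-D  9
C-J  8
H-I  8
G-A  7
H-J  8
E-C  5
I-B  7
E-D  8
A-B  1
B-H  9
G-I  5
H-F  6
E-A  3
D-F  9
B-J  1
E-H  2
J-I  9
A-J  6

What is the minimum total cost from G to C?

Settle nodes by increasing distance from G:
G: 0
I: 5  (via G)
A: 7  (via G)
D: 7  (via G)
B: 8  (via A)
J: 9  (via B)
C: 10  (via B)
Shortest route: G → A → B → C = 10.

10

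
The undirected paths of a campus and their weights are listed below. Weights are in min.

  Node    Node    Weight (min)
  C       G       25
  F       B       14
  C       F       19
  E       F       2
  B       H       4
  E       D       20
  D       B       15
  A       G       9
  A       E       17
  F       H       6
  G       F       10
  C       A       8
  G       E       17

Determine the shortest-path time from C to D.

Enumerating some paths:
C - F - H - B - D: 19+6+4+15 = 44
C - F - E - D: 19+2+20 = 41
C - A - E - D: 8+17+20 = 45
The minimum is 41 min via C - F - E - D.

41 min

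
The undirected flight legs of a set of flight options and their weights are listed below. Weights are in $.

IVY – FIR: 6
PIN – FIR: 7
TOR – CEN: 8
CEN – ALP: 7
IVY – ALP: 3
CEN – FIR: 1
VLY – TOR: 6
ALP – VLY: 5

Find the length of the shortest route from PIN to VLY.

Shortest distances from PIN:
PIN: 0
FIR: 7  (via PIN)
CEN: 8  (via FIR)
IVY: 13  (via FIR)
ALP: 15  (via CEN)
TOR: 16  (via CEN)
VLY: 20  (via ALP)
Shortest route: PIN → FIR → CEN → ALP → VLY = $20.

$20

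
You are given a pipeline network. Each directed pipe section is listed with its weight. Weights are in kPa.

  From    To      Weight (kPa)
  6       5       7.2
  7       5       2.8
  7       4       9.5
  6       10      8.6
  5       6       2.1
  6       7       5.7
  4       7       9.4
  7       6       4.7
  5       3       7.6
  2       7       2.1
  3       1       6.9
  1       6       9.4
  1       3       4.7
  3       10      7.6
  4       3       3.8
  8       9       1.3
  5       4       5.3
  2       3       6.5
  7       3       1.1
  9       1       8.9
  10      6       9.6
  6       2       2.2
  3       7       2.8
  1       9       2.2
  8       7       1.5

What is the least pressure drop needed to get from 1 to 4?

15.6 kPa

Candidate routes:
1 - 3 - 7 - 4: 4.7+2.8+9.5 = 17
1 - 6 - 2 - 7 - 5 - 4: 9.4+2.2+2.1+2.8+5.3 = 21.8
1 - 6 - 5 - 4: 9.4+7.2+5.3 = 21.9
1 - 3 - 7 - 5 - 4: 4.7+2.8+2.8+5.3 = 15.6
The minimum is 15.6 kPa via 1 - 3 - 7 - 5 - 4.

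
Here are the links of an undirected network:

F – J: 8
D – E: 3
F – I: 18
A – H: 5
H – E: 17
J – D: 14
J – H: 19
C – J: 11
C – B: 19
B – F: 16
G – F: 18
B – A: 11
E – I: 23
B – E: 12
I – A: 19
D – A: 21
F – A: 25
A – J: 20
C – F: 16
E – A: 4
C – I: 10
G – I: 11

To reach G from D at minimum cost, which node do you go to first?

Compare a few routes:
D–E–B–F–G: 3+12+16+18 = 49
D–J–C–I–G: 14+11+10+11 = 46
D–E–I–G: 3+23+11 = 37
D–J–F–G: 14+8+18 = 40
The minimum is 37 via D–E–I–G.
So from D the first move is to E.

E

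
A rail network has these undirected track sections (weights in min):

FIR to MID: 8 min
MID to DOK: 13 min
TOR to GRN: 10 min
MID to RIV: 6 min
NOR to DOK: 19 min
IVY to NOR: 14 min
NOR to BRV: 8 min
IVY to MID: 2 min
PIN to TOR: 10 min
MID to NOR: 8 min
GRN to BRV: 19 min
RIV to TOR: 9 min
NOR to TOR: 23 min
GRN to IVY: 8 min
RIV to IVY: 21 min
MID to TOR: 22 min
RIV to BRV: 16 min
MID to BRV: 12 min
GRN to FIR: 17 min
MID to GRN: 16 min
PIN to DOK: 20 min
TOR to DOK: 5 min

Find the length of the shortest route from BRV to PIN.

Settle nodes by increasing distance from BRV:
BRV: 0
NOR: 8  (via BRV)
MID: 12  (via BRV)
IVY: 14  (via MID)
RIV: 16  (via BRV)
GRN: 19  (via BRV)
FIR: 20  (via MID)
DOK: 25  (via MID)
TOR: 25  (via RIV)
PIN: 35  (via TOR)
Shortest route: BRV → RIV → TOR → PIN = 35 min.

35 min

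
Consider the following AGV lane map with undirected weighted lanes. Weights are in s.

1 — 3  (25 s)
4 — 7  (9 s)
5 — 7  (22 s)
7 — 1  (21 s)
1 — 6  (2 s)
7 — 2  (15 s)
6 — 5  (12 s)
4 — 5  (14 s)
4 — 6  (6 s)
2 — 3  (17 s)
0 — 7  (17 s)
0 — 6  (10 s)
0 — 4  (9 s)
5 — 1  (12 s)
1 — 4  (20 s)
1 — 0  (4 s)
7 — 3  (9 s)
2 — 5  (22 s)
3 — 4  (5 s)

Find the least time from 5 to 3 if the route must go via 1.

Shortest 5→1: 5 → 1 = 12
Shortest 1→3: 1 → 6 → 4 → 3 = 13
Total via 1: 12 + 13 = 25 s.

25 s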